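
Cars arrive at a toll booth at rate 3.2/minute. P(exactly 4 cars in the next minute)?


Poisson(λ=3.2): P(X=4) = e^(-λ)×λ^k/k!
= e^(-3.2) × 3.2^4 / 4!
≈ 0.04076220398 × 104.8576 / 24 ≈ 0.178093

P(X=4) ≈ 0.178093 ≈ 17.81%


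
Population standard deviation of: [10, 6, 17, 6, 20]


Mean = 59/5
  (10-59/5)²=81/25
  (6-59/5)²=841/25
  (17-59/5)²=676/25
  (6-59/5)²=841/25
  (20-59/5)²=1681/25
Σ(x-μ)² = 824/5
σ² = (824/5)/5 = 824/25

σ = √(824/25) ≈ 5.7411


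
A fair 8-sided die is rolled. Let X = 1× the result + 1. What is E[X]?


E[die] = (1+8)/2 = 9/2
E[X] = 1×9/2 + 1 = 11/2

E[X] = 11/2


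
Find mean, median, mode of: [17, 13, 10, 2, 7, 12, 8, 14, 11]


Sorted: [2, 7, 8, 10, 11, 12, 13, 14, 17]
Mean = 94/9
Median = 11
Freq: {17: 1, 13: 1, 10: 1, 2: 1, 7: 1, 12: 1, 8: 1, 14: 1, 11: 1}
Mode: No mode

Mean=94/9, Median=11, Mode=No mode


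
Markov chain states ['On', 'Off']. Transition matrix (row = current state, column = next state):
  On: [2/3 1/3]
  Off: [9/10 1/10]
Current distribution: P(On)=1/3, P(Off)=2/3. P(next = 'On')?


P(next=On) = Σᵢ P(now=i)×P(i→On)
= 1/3×2/3 + 2/3×9/10
= 2/9 + 3/5 = 37/45

P = 37/45 ≈ 0.8222


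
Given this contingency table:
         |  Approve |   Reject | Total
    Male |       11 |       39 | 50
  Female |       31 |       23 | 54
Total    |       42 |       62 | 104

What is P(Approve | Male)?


P(Approve | Male) = 11/(11+39) = 11/50

P(Approve|Male) = 11/50 ≈ 22.00%


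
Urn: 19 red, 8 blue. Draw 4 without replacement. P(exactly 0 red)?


Hypergeometric: C(19,0)×C(8,4)/C(27,4)
= 1×70/17550 = 7/1755

P(X=0) = 7/1755 ≈ 0.40%


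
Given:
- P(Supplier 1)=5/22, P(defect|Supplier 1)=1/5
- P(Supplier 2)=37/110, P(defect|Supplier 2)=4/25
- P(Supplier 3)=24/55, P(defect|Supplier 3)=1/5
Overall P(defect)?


P(B) = Σ P(B|Aᵢ)×P(Aᵢ)
  1/5×5/22 = 1/22
  4/25×37/110 = 74/1375
  1/5×24/55 = 24/275
Sum = 513/2750

P(defect) = 513/2750 ≈ 18.65%


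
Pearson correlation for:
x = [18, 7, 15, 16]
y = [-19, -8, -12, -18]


n=4, Σx=56, Σy=-57, Σxy=-866, Σx²=854, Σy²=893
r = (4×(-866) - 56×(-57))/√((4×854 - 56²)(4×893 - (-57)²))
= -272/√(280×323) = -272/√90440 ≈ -272/300.7324 ≈ -0.9045

r ≈ -0.9045


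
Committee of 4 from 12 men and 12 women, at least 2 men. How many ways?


Count by #men:
  2M,2W: C(12,2)×C(12,2)=4356
  3M,1W: C(12,3)×C(12,1)=2640
  4M,0W: C(12,4)×C(12,0)=495
Total = 7491

7491


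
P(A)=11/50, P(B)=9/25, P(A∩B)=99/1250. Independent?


P(A)×P(B) = 99/1250
P(A∩B) = 99/1250
Equal ✓ → Independent

Yes, independent


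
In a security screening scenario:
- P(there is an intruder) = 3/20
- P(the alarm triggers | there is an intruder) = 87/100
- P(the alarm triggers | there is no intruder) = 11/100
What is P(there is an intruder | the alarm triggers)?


Using Bayes' theorem:
P(A|B) = P(B|A)·P(A) / P(B)

P(the alarm triggers) = 87/100 × 3/20 + 11/100 × 17/20
= 261/2000 + 187/2000 = 28/125

P(there is an intruder|the alarm triggers) = (261/2000) / (28/125) = 261/448

P(there is an intruder|the alarm triggers) = 261/448 ≈ 58.26%


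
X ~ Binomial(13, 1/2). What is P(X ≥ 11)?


P(X ≥ 11) = Σ P(X=i) for i=11..13
P(X=11) = 39/4096
P(X=12) = 13/8192
P(X=13) = 1/8192
Sum = 23/2048

P(X ≥ 11) = 23/2048 ≈ 1.12%


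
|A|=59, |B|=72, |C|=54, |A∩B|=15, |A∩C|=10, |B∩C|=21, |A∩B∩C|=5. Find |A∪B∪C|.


|A∪B∪C| = 59+72+54-15-10-21+5 = 144

|A∪B∪C| = 144


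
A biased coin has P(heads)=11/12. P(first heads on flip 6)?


Geometric: P(X=6) = (1-p)^(k-1)×p = (1/12)^5×11/12 = 11/2985984

P(X=6) = 11/2985984 ≈ 0.00%


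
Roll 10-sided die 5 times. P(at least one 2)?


P(no 2)^5 = (9/10)^5 = 59049/100000
P(≥1) = 1 - 59049/100000 = 40951/100000

P = 40951/100000 ≈ 40.95%


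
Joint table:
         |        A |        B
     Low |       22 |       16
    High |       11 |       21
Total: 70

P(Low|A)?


P(Low|A) = 22/(22+11) = 22/33 = 2/3

P = 2/3 ≈ 66.67%


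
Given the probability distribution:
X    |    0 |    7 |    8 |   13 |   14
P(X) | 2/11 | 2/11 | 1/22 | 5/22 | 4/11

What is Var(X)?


E[X] = 213/22
E[X²] = 243/2
Var(X) = E[X²] - (E[X])² = 243/2 - 45369/484 = 13437/484

Var(X) = 13437/484 ≈ 27.7624


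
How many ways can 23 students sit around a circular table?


Circular arrangements of 23 distinct objects: fix one position to break rotational symmetry.
(n-1)! = 22! = 1124000727777607680000

1124000727777607680000


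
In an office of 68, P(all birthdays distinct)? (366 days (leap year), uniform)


P(all different) = Π(366-i)/366 for i=0..67
= (366/366)×(365/366)×...×(299/366)
= 0.001299

P ≈ 0.0013 ≈ 0.13%


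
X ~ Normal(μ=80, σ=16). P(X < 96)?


z = (96-80)/16 = 1.0
P(Z < 1.0) = 0.8413

P(X < 96) ≈ 0.8413


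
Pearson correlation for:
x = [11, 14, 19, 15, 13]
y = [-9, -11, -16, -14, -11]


n=5, Σx=72, Σy=-61, Σxy=-910, Σx²=1072, Σy²=775
r = (5×(-910) - 72×(-61))/√((5×1072 - 72²)(5×775 - (-61)²))
= -158/√(176×154) = -158/√27104 ≈ -158/164.6329 ≈ -0.9597

r ≈ -0.9597


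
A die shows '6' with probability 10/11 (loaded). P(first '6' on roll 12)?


Geometric: P(X=12) = (1-p)^(k-1)×p = (1/11)^11×10/11 = 10/3138428376721

P(X=12) = 10/3138428376721 ≈ 0.00%


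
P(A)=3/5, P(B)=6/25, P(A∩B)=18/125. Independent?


P(A)×P(B) = 18/125
P(A∩B) = 18/125
Equal ✓ → Independent

Yes, independent


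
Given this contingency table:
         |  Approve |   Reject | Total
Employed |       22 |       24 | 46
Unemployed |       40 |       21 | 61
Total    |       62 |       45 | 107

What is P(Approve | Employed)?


P(Approve | Employed) = 22/(22+24) = 22/46 = 11/23

P(Approve|Employed) = 11/23 ≈ 47.83%


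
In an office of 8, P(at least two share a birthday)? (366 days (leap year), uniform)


P(all different) = Π(366-i)/366 for i=0..7
= 0.925861
P(match) = 1 - 0.925861 = 0.074139

P ≈ 0.0741 ≈ 7.41%


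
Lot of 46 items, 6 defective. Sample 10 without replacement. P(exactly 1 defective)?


Hypergeometric: C(6,1)×C(40,9)/C(46,10)
= 6×273438880/4076350421 = 16320/40549

P(X=1) = 16320/40549 ≈ 40.25%


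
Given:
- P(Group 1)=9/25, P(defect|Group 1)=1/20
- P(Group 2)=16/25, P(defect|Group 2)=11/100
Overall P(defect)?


P(B) = Σ P(B|Aᵢ)×P(Aᵢ)
  1/20×9/25 = 9/500
  11/100×16/25 = 44/625
Sum = 221/2500

P(defect) = 221/2500 ≈ 8.84%


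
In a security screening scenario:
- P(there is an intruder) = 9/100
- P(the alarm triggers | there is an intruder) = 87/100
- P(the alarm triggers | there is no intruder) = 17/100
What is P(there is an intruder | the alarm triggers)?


Using Bayes' theorem:
P(A|B) = P(B|A)·P(A) / P(B)

P(the alarm triggers) = 87/100 × 9/100 + 17/100 × 91/100
= 783/10000 + 1547/10000 = 233/1000

P(there is an intruder|the alarm triggers) = (783/10000) / (233/1000) = 783/2330

P(there is an intruder|the alarm triggers) = 783/2330 ≈ 33.61%


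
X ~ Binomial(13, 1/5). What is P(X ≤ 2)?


P(X ≤ 2) = Σ P(X=i) for i=0..2
P(X=0) = 67108864/1220703125
P(X=1) = 218103808/1220703125
P(X=2) = 327155712/1220703125
Sum = 612368384/1220703125

P(X ≤ 2) = 612368384/1220703125 ≈ 50.17%


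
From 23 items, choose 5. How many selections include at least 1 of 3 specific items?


Complement: C(23,5) - C(20,5) = 33649 - 15504 = 18145

18145


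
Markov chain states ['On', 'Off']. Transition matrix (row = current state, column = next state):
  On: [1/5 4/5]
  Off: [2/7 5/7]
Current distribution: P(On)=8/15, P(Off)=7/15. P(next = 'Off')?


P(next=Off) = Σᵢ P(now=i)×P(i→Off)
= 8/15×4/5 + 7/15×5/7
= 32/75 + 1/3 = 19/25

P = 19/25 ≈ 0.7600


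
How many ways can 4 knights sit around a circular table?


Circular arrangements of 4 distinct objects: fix one position to break rotational symmetry.
(n-1)! = 3! = 6

6


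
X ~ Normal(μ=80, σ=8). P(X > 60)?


z = (60-80)/8 = -2.5
P(X > 60) = 1 - P(Z ≤ -2.5) = 1 - 0.0062 = 0.9938

P(X > 60) ≈ 0.9938


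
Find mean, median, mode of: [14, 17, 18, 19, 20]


Sorted: [14, 17, 18, 19, 20]
Mean = 88/5
Median = 18
Freq: {14: 1, 17: 1, 18: 1, 19: 1, 20: 1}
Mode: No mode

Mean=88/5, Median=18, Mode=No mode


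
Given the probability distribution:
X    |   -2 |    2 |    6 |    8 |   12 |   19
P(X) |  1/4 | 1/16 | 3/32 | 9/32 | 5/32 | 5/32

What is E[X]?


E[X] = Σ x·P(X=x)
= (-2)×(1/4) + (2)×(1/16) + (6)×(3/32) + (8)×(9/32) + (12)×(5/32) + (19)×(5/32)
= 233/32

E[X] = 233/32


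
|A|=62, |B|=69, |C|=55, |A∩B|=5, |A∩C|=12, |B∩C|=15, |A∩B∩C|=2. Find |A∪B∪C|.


|A∪B∪C| = 62+69+55-5-12-15+2 = 156

|A∪B∪C| = 156


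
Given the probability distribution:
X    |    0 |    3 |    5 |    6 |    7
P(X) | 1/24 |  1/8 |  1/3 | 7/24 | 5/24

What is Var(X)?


E[X] = 21/4
E[X²] = 181/6
Var(X) = E[X²] - (E[X])² = 181/6 - 441/16 = 125/48

Var(X) = 125/48 ≈ 2.6042


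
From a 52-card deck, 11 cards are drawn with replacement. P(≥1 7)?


P(not a 7) = 48/52 = 12/13
P(none in 11 draws) = (12/13)^11 = 743008370688/1792160394037
P(≥1 7) = 1 - 743008370688/1792160394037 = 1049152023349/1792160394037

P = 1049152023349/1792160394037 ≈ 58.54%


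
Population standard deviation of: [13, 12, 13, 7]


Mean = 45/4
  (13-45/4)²=49/16
  (12-45/4)²=9/16
  (13-45/4)²=49/16
  (7-45/4)²=289/16
Σ(x-μ)² = 99/4
σ² = (99/4)/4 = 99/16

σ = √(99/16) ≈ 2.4875


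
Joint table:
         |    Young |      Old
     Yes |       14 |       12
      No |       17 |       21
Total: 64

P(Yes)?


P(Yes) = (14+12)/64 = 26/64 = 13/32

P(Yes) = 13/32 ≈ 40.62%


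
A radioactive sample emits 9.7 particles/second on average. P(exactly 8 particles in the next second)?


Poisson(λ=9.7): P(X=8) = e^(-λ)×λ^k/k!
= e^(-9.7) × 9.7^8 / 8!
≈ 6.128349505e-05 × 78374335.9438 / 40320 ≈ 0.119123

P(X=8) ≈ 0.119123 ≈ 11.91%


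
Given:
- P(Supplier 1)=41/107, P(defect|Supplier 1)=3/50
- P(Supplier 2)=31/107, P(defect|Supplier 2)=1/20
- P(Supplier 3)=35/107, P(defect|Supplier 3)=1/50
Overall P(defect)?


P(B) = Σ P(B|Aᵢ)×P(Aᵢ)
  3/50×41/107 = 123/5350
  1/20×31/107 = 31/2140
  1/50×35/107 = 7/1070
Sum = 471/10700

P(defect) = 471/10700 ≈ 4.40%


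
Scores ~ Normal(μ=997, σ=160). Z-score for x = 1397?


z = (x - μ)/σ = (1397 - 997)/160 = 2.5

z = 2.5


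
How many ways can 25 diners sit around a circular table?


Circular arrangements of 25 distinct objects: fix one position to break rotational symmetry.
(n-1)! = 24! = 620448401733239439360000

620448401733239439360000


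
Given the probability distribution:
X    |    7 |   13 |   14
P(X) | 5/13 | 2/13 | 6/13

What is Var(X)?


E[X] = 145/13
E[X²] = 1759/13
Var(X) = E[X²] - (E[X])² = 1759/13 - 21025/169 = 1842/169

Var(X) = 1842/169 ≈ 10.8994


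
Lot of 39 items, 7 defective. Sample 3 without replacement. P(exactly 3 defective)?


Hypergeometric: C(7,3)×C(32,0)/C(39,3)
= 35×1/9139 = 35/9139

P(X=3) = 35/9139 ≈ 0.38%


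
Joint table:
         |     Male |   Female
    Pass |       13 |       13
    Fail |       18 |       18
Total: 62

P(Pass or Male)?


P(Pass∨Male) = P(Pass) + P(Male) - P(Pass∧Male)
= (26 + 31 - 13)/62 = 44/62 = 22/31

P = 22/31 ≈ 70.97%


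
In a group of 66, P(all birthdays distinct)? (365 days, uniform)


P(all different) = Π(365-i)/365 for i=0..65
= (365/365)×(364/365)×...×(300/365)
= 0.001904

P ≈ 0.0019 ≈ 0.19%


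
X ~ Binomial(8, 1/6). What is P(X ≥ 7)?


P(X ≥ 7) = Σ P(X=i) for i=7..8
P(X=7) = 5/209952
P(X=8) = 1/1679616
Sum = 41/1679616

P(X ≥ 7) = 41/1679616 ≈ 0.00%


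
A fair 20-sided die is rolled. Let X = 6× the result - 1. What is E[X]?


E[die] = (1+20)/2 = 21/2
E[X] = 6×21/2 - 1 = 62

E[X] = 62


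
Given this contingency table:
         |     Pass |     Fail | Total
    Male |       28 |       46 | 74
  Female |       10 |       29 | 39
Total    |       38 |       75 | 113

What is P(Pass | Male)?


P(Pass | Male) = 28/(28+46) = 28/74 = 14/37

P(Pass|Male) = 14/37 ≈ 37.84%


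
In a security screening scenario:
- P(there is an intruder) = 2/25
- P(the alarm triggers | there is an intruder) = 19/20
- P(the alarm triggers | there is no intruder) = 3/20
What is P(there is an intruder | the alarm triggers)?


Using Bayes' theorem:
P(A|B) = P(B|A)·P(A) / P(B)

P(the alarm triggers) = 19/20 × 2/25 + 3/20 × 23/25
= 19/250 + 69/500 = 107/500

P(there is an intruder|the alarm triggers) = (19/250) / (107/500) = 38/107

P(there is an intruder|the alarm triggers) = 38/107 ≈ 35.51%


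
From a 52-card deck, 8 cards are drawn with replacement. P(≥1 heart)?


P(not a heart) = 39/52 = 3/4
P(none in 8 draws) = (3/4)^8 = 6561/65536
P(≥1 heart) = 1 - 6561/65536 = 58975/65536

P = 58975/65536 ≈ 89.99%


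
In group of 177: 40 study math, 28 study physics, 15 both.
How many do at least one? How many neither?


|A∪B| = 40+28-15 = 53
Neither = 177-53 = 124

At least one: 53; Neither: 124


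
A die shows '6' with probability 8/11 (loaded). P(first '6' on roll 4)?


Geometric: P(X=4) = (1-p)^(k-1)×p = (3/11)^3×8/11 = 216/14641

P(X=4) = 216/14641 ≈ 1.48%


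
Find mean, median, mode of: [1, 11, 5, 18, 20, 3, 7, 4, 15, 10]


Sorted: [1, 3, 4, 5, 7, 10, 11, 15, 18, 20]
Mean = 94/10 = 47/5
Median = 17/2
Freq: {1: 1, 11: 1, 5: 1, 18: 1, 20: 1, 3: 1, 7: 1, 4: 1, 15: 1, 10: 1}
Mode: No mode

Mean=47/5, Median=17/2, Mode=No mode


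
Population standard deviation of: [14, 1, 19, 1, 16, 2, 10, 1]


Mean = 64/8 = 8
  (14-8)²=36
  (1-8)²=49
  (19-8)²=121
  (1-8)²=49
  (16-8)²=64
  (2-8)²=36
  (10-8)²=4
  (1-8)²=49
Σ(x-μ)² = 408
σ² = 408/8 = 51

σ = √(51) ≈ 7.1414


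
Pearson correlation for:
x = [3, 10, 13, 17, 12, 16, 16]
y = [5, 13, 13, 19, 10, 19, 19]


n=7, Σx=87, Σy=98, Σxy=1365, Σx²=1223, Σy²=1546
r = (7×1365 - 87×98)/√((7×1223 - 87²)(7×1546 - 98²))
= 1029/√(992×1218) = 1029/√1208256 ≈ 1029/1099.2070 ≈ 0.9361

r ≈ 0.9361


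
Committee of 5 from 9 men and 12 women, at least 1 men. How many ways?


Count by #men:
  1M,4W: C(9,1)×C(12,4)=4455
  2M,3W: C(9,2)×C(12,3)=7920
  3M,2W: C(9,3)×C(12,2)=5544
  4M,1W: C(9,4)×C(12,1)=1512
  5M,0W: C(9,5)×C(12,0)=126
Total = 19557

19557


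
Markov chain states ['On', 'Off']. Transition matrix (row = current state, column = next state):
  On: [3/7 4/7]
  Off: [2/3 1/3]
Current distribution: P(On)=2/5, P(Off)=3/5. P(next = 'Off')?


P(next=Off) = Σᵢ P(now=i)×P(i→Off)
= 2/5×4/7 + 3/5×1/3
= 8/35 + 1/5 = 3/7

P = 3/7 ≈ 0.4286


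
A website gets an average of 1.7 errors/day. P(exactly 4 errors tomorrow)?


Poisson(λ=1.7): P(X=4) = e^(-λ)×λ^k/k!
= e^(-1.7) × 1.7^4 / 4!
≈ 0.1826835241 × 8.3521 / 24 ≈ 0.063575

P(X=4) ≈ 0.063575 ≈ 6.36%


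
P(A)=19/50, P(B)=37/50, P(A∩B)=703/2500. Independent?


P(A)×P(B) = 703/2500
P(A∩B) = 703/2500
Equal ✓ → Independent

Yes, independent


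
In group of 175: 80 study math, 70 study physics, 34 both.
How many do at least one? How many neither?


|A∪B| = 80+70-34 = 116
Neither = 175-116 = 59

At least one: 116; Neither: 59


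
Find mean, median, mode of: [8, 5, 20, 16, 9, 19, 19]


Sorted: [5, 8, 9, 16, 19, 19, 20]
Mean = 96/7
Median = 16
Freq: {8: 1, 5: 1, 20: 1, 16: 1, 9: 1, 19: 2}
Mode: [19]

Mean=96/7, Median=16, Mode=19


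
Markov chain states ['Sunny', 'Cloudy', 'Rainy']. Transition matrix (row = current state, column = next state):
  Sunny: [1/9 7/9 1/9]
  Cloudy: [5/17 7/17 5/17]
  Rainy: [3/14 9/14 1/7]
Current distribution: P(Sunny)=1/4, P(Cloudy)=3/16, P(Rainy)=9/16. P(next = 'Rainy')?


P(next=Rainy) = Σᵢ P(now=i)×P(i→Rainy)
= 1/4×1/9 + 3/16×5/17 + 9/16×1/7
= 1/36 + 15/272 + 9/112 = 1399/8568

P = 1399/8568 ≈ 0.1633


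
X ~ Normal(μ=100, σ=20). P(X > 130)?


z = (130-100)/20 = 1.5
P(X > 130) = 1 - P(Z ≤ 1.5) = 1 - 0.9332 = 0.0668

P(X > 130) ≈ 0.0668


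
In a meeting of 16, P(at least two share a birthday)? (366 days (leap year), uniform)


P(all different) = Π(366-i)/366 for i=0..15
= 0.717059
P(match) = 1 - 0.717059 = 0.282941

P ≈ 0.2829 ≈ 28.29%


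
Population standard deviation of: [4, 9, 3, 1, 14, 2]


Mean = 33/6 = 11/2
  (4-11/2)²=9/4
  (9-11/2)²=49/4
  (3-11/2)²=25/4
  (1-11/2)²=81/4
  (14-11/2)²=289/4
  (2-11/2)²=49/4
Σ(x-μ)² = 251/2
σ² = (251/2)/6 = 251/12

σ = √(251/12) ≈ 4.5735


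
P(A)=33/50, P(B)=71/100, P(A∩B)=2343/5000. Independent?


P(A)×P(B) = 2343/5000
P(A∩B) = 2343/5000
Equal ✓ → Independent

Yes, independent


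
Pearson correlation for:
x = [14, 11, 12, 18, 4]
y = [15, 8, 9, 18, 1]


n=5, Σx=59, Σy=51, Σxy=734, Σx²=801, Σy²=695
r = (5×734 - 59×51)/√((5×801 - 59²)(5×695 - 51²))
= 661/√(524×874) = 661/√457976 ≈ 661/676.7392 ≈ 0.9767

r ≈ 0.9767


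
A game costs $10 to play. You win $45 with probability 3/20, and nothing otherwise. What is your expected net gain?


E[gain] = (45-10)×3/20 + (-10)×17/20
= 21/4 - 17/2 = -13/4

Expected net gain = $-13/4 ≈ $-3.25


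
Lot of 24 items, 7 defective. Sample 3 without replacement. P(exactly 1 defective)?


Hypergeometric: C(7,1)×C(17,2)/C(24,3)
= 7×136/2024 = 119/253

P(X=1) = 119/253 ≈ 47.04%


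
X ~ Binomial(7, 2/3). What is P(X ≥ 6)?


P(X ≥ 6) = Σ P(X=i) for i=6..7
P(X=6) = 448/2187
P(X=7) = 128/2187
Sum = 64/243

P(X ≥ 6) = 64/243 ≈ 26.34%


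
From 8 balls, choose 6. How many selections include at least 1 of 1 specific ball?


Complement: C(8,6) - C(7,6) = 28 - 7 = 21

21


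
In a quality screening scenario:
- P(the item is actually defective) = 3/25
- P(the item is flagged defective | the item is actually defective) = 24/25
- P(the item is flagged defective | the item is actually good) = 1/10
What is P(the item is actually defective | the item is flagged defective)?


Using Bayes' theorem:
P(A|B) = P(B|A)·P(A) / P(B)

P(the item is flagged defective) = 24/25 × 3/25 + 1/10 × 22/25
= 72/625 + 11/125 = 127/625

P(the item is actually defective|the item is flagged defective) = (72/625) / (127/625) = 72/127

P(the item is actually defective|the item is flagged defective) = 72/127 ≈ 56.69%


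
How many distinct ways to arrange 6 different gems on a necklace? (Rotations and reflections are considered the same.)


Free circular arrangements: rotations and reflections both identified.
(n-1)!/2 = 5!/2 = 120/2 = 60

60


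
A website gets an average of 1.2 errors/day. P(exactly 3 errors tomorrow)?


Poisson(λ=1.2): P(X=3) = e^(-λ)×λ^k/k!
= e^(-1.2) × 1.2^3 / 3!
≈ 0.3011942119 × 1.728 / 6 ≈ 0.086744

P(X=3) ≈ 0.086744 ≈ 8.67%


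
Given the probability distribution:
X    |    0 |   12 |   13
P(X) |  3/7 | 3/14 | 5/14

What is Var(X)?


E[X] = 101/14
E[X²] = 1277/14
Var(X) = E[X²] - (E[X])² = 1277/14 - 10201/196 = 7677/196

Var(X) = 7677/196 ≈ 39.1684


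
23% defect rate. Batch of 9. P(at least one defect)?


P(all good) = (77/100)^9 = 95151694449171437/1000000000000000000
P(≥1 defect) = 904848305550828563/1000000000000000000

P = 904848305550828563/1000000000000000000 ≈ 90.48%


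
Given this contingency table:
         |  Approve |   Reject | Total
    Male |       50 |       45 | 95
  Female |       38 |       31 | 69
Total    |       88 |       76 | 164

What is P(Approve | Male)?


P(Approve | Male) = 50/(50+45) = 50/95 = 10/19

P(Approve|Male) = 10/19 ≈ 52.63%


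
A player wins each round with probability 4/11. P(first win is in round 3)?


Geometric: P(X=3) = (1-p)^(k-1)×p = (7/11)^2×4/11 = 196/1331

P(X=3) = 196/1331 ≈ 14.73%


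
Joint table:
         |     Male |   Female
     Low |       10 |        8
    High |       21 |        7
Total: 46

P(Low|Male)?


P(Low|Male) = 10/(10+21) = 10/31

P = 10/31 ≈ 32.26%


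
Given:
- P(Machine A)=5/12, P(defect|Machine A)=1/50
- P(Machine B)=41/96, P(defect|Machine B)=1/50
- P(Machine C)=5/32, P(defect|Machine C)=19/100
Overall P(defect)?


P(B) = Σ P(B|Aᵢ)×P(Aᵢ)
  1/50×5/12 = 1/120
  1/50×41/96 = 41/4800
  19/100×5/32 = 19/640
Sum = 149/3200

P(defect) = 149/3200 ≈ 4.66%


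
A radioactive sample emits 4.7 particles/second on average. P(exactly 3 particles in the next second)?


Poisson(λ=4.7): P(X=3) = e^(-λ)×λ^k/k!
= e^(-4.7) × 4.7^3 / 3!
≈ 0.009095277102 × 103.823 / 6 ≈ 0.157383

P(X=3) ≈ 0.157383 ≈ 15.74%


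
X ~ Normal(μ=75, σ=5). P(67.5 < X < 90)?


z₁=(67.5-75)/5=-1.5, z₂=(90-75)/5=3.0
P = Φ(3.0) - Φ(-1.5) = 0.998650 - 0.066807 = 0.931843 ≈ 0.9318

P(67.5 < X < 90) ≈ 0.9318


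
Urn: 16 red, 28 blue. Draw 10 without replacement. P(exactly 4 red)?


Hypergeometric: C(16,4)×C(28,6)/C(44,10)
= 1820×376740/2481256778 = 3767400/13633279

P(X=4) = 3767400/13633279 ≈ 27.63%


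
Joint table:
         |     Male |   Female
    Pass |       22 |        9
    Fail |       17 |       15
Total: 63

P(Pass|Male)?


P(Pass|Male) = 22/(22+17) = 22/39

P = 22/39 ≈ 56.41%


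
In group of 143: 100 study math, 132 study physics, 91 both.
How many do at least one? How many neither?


|A∪B| = 100+132-91 = 141
Neither = 143-141 = 2

At least one: 141; Neither: 2


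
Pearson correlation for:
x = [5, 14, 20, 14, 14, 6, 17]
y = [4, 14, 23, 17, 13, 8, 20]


n=7, Σx=90, Σy=99, Σxy=1484, Σx²=1338, Σy²=1663
r = (7×1484 - 90×99)/√((7×1338 - 90²)(7×1663 - 99²))
= 1478/√(1266×1840) = 1478/√2329440 ≈ 1478/1526.2503 ≈ 0.9684

r ≈ 0.9684


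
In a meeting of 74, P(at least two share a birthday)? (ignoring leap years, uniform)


P(all different) = Π(365-i)/365 for i=0..73
= 0.000351
P(match) = 1 - 0.000351 = 0.999649

P ≈ 0.9996 ≈ 99.96%


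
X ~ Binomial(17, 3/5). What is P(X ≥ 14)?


P(X ≥ 14) = Σ P(X=i) for i=14..17
P(X=14) = 5203870272/152587890625
P(X=15) = 7805805408/762939453125
P(X=16) = 1463588514/762939453125
P(X=17) = 129140163/762939453125
Sum = 7083577089/152587890625

P(X ≥ 14) = 7083577089/152587890625 ≈ 4.64%


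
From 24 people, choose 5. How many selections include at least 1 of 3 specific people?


Complement: C(24,5) - C(21,5) = 42504 - 20349 = 22155

22155


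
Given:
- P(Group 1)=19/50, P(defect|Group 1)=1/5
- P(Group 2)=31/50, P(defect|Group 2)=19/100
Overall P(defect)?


P(B) = Σ P(B|Aᵢ)×P(Aᵢ)
  1/5×19/50 = 19/250
  19/100×31/50 = 589/5000
Sum = 969/5000

P(defect) = 969/5000 ≈ 19.38%


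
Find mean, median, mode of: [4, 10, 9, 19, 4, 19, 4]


Sorted: [4, 4, 4, 9, 10, 19, 19]
Mean = 69/7
Median = 9
Freq: {4: 3, 10: 1, 9: 1, 19: 2}
Mode: [4]

Mean=69/7, Median=9, Mode=4


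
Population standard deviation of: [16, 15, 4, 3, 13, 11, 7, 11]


Mean = 80/8 = 10
  (16-10)²=36
  (15-10)²=25
  (4-10)²=36
  (3-10)²=49
  (13-10)²=9
  (11-10)²=1
  (7-10)²=9
  (11-10)²=1
Σ(x-μ)² = 166
σ² = 166/8 = 83/4

σ = √(83/4) ≈ 4.5552


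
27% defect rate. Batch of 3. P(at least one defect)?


P(all good) = (73/100)^3 = 389017/1000000
P(≥1 defect) = 610983/1000000

P = 610983/1000000 ≈ 61.10%


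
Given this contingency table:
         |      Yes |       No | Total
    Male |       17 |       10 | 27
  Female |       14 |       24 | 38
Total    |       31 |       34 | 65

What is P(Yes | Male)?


P(Yes | Male) = 17/(17+10) = 17/27

P(Yes|Male) = 17/27 ≈ 62.96%


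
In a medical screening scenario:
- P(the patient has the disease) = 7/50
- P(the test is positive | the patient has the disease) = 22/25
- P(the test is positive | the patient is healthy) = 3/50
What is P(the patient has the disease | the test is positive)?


Using Bayes' theorem:
P(A|B) = P(B|A)·P(A) / P(B)

P(the test is positive) = 22/25 × 7/50 + 3/50 × 43/50
= 77/625 + 129/2500 = 437/2500

P(the patient has the disease|the test is positive) = (77/625) / (437/2500) = 308/437

P(the patient has the disease|the test is positive) = 308/437 ≈ 70.48%


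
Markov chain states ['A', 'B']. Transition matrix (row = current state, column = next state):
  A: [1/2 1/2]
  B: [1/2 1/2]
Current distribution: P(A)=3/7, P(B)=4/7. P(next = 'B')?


P(next=B) = Σᵢ P(now=i)×P(i→B)
= 3/7×1/2 + 4/7×1/2
= 3/14 + 2/7 = 1/2

P = 1/2 ≈ 0.5000


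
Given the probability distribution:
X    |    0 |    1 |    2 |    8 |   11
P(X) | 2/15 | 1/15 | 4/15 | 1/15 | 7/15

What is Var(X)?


E[X] = 94/15
E[X²] = 928/15
Var(X) = E[X²] - (E[X])² = 928/15 - 8836/225 = 5084/225

Var(X) = 5084/225 ≈ 22.5956


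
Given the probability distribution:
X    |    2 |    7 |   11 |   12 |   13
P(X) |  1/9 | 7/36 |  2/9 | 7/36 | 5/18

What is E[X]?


E[X] = Σ x·P(X=x)
= (2)×(1/9) + (7)×(7/36) + (11)×(2/9) + (12)×(7/36) + (13)×(5/18)
= 359/36

E[X] = 359/36


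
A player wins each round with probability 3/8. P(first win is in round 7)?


Geometric: P(X=7) = (1-p)^(k-1)×p = (5/8)^6×3/8 = 46875/2097152

P(X=7) = 46875/2097152 ≈ 2.24%


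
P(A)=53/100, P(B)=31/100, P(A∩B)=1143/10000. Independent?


P(A)×P(B) = 1643/10000
P(A∩B) = 1143/10000
Not equal → NOT independent

No, not independent


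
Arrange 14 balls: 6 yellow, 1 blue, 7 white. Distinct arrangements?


14!/(6!×1!×7!) = 24024

24024


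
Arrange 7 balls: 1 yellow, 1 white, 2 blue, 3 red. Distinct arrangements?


7!/(1!×1!×2!×3!) = 420

420


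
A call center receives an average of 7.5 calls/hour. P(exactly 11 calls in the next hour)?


Poisson(λ=7.5): P(X=11) = e^(-λ)×λ^k/k!
= e^(-7.5) × 7.5^11 / 11!
≈ 0.0005530843701 × 4223513603.21 / 39916800 ≈ 0.058521

P(X=11) ≈ 0.058521 ≈ 5.85%


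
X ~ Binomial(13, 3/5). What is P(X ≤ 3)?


P(X ≤ 3) = Σ P(X=i) for i=0..3
P(X=0) = 8192/1220703125
P(X=1) = 159744/1220703125
P(X=2) = 1437696/1220703125
P(X=3) = 7907328/1220703125
Sum = 1902592/244140625

P(X ≤ 3) = 1902592/244140625 ≈ 0.78%


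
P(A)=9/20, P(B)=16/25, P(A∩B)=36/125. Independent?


P(A)×P(B) = 36/125
P(A∩B) = 36/125
Equal ✓ → Independent

Yes, independent


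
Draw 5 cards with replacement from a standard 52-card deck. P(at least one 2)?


P(not a 2) = 48/52 = 12/13
P(none in 5 draws) = (12/13)^5 = 248832/371293
P(≥1 2) = 1 - 248832/371293 = 122461/371293

P = 122461/371293 ≈ 32.98%


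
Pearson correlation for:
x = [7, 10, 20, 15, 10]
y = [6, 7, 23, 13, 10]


n=5, Σx=62, Σy=59, Σxy=867, Σx²=874, Σy²=883
r = (5×867 - 62×59)/√((5×874 - 62²)(5×883 - 59²))
= 677/√(526×934) = 677/√491284 ≈ 677/700.9165 ≈ 0.9659

r ≈ 0.9659


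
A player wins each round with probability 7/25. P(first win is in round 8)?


Geometric: P(X=8) = (1-p)^(k-1)×p = (18/25)^7×7/25 = 4285540224/152587890625

P(X=8) = 4285540224/152587890625 ≈ 2.81%


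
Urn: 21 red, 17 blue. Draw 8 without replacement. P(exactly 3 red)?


Hypergeometric: C(21,3)×C(17,5)/C(38,8)
= 1330×6188/48903492 = 6370/37851

P(X=3) = 6370/37851 ≈ 16.83%


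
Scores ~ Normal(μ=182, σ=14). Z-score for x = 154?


z = (x - μ)/σ = (154 - 182)/14 = -2.0

z = -2.0


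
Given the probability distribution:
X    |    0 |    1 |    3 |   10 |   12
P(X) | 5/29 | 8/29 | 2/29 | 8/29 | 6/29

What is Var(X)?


E[X] = 166/29
E[X²] = 1690/29
Var(X) = E[X²] - (E[X])² = 1690/29 - 27556/841 = 21454/841

Var(X) = 21454/841 ≈ 25.5101


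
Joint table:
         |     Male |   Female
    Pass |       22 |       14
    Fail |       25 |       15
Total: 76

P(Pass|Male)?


P(Pass|Male) = 22/(22+25) = 22/47

P = 22/47 ≈ 46.81%


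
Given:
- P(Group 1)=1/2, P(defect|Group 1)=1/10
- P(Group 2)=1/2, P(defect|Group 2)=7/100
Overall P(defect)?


P(B) = Σ P(B|Aᵢ)×P(Aᵢ)
  1/10×1/2 = 1/20
  7/100×1/2 = 7/200
Sum = 17/200

P(defect) = 17/200 ≈ 8.50%


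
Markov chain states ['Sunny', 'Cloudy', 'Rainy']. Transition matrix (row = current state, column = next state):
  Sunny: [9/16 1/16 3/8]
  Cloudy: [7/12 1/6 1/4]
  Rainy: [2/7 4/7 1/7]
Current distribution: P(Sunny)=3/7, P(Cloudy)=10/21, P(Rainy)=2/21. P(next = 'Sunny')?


P(next=Sunny) = Σᵢ P(now=i)×P(i→Sunny)
= 3/7×9/16 + 10/21×7/12 + 2/21×2/7
= 27/112 + 5/18 + 4/147 = 3853/7056

P = 3853/7056 ≈ 0.5461


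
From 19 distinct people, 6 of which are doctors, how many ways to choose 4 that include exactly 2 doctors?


Choose 2 of the 6 doctors and 2 of the other 13 people:
C(6,2)×C(13,2) = 15×78 = 1170

1170


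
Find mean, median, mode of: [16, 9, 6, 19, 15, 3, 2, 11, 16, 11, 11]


Sorted: [2, 3, 6, 9, 11, 11, 11, 15, 16, 16, 19]
Mean = 119/11
Median = 11
Freq: {16: 2, 9: 1, 6: 1, 19: 1, 15: 1, 3: 1, 2: 1, 11: 3}
Mode: [11]

Mean=119/11, Median=11, Mode=11


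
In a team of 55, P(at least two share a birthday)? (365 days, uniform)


P(all different) = Π(365-i)/365 for i=0..54
= 0.013738
P(match) = 1 - 0.013738 = 0.986262

P ≈ 0.9863 ≈ 98.63%


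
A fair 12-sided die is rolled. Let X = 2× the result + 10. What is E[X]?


E[die] = (1+12)/2 = 13/2
E[X] = 2×13/2 + 10 = 23

E[X] = 23


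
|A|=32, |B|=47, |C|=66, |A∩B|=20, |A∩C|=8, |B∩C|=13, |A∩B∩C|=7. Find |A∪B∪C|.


|A∪B∪C| = 32+47+66-20-8-13+7 = 111

|A∪B∪C| = 111


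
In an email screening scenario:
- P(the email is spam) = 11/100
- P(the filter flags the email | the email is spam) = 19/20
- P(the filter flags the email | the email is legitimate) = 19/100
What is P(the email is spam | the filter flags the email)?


Using Bayes' theorem:
P(A|B) = P(B|A)·P(A) / P(B)

P(the filter flags the email) = 19/20 × 11/100 + 19/100 × 89/100
= 209/2000 + 1691/10000 = 171/625

P(the email is spam|the filter flags the email) = (209/2000) / (171/625) = 55/144

P(the email is spam|the filter flags the email) = 55/144 ≈ 38.19%


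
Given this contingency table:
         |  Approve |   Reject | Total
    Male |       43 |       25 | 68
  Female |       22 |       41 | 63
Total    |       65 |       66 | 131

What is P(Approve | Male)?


P(Approve | Male) = 43/(43+25) = 43/68

P(Approve|Male) = 43/68 ≈ 63.24%


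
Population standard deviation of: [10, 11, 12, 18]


Mean = 51/4
  (10-51/4)²=121/16
  (11-51/4)²=49/16
  (12-51/4)²=9/16
  (18-51/4)²=441/16
Σ(x-μ)² = 155/4
σ² = (155/4)/4 = 155/16

σ = √(155/16) ≈ 3.1125


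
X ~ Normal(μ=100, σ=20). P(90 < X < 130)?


z₁=(90-100)/20=-0.5, z₂=(130-100)/20=1.5
P = Φ(1.5) - Φ(-0.5) = 0.933193 - 0.308538 = 0.624655 ≈ 0.6247

P(90 < X < 130) ≈ 0.6247


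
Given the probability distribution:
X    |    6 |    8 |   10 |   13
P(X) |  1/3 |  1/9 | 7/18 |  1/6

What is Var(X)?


E[X] = 161/18
E[X²] = 517/6
Var(X) = E[X²] - (E[X])² = 517/6 - 25921/324 = 1997/324

Var(X) = 1997/324 ≈ 6.1636


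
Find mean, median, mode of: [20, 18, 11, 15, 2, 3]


Sorted: [2, 3, 11, 15, 18, 20]
Mean = 69/6 = 23/2
Median = 13
Freq: {20: 1, 18: 1, 11: 1, 15: 1, 2: 1, 3: 1}
Mode: No mode

Mean=23/2, Median=13, Mode=No mode


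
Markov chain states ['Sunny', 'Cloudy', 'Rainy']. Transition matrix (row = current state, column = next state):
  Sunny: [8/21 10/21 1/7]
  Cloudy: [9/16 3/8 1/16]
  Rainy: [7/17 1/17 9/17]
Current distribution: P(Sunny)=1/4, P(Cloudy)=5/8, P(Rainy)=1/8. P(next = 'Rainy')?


P(next=Rainy) = Σᵢ P(now=i)×P(i→Rainy)
= 1/4×1/7 + 5/8×1/16 + 1/8×9/17
= 1/28 + 5/128 + 9/136 = 2147/15232

P = 2147/15232 ≈ 0.1410


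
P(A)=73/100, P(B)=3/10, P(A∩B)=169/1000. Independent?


P(A)×P(B) = 219/1000
P(A∩B) = 169/1000
Not equal → NOT independent

No, not independent


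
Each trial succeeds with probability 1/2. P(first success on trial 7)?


Geometric: P(X=7) = (1-p)^(k-1)×p = (1/2)^6×1/2 = 1/128

P(X=7) = 1/128 ≈ 0.78%


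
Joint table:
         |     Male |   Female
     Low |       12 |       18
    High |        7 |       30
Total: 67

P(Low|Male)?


P(Low|Male) = 12/(12+7) = 12/19

P = 12/19 ≈ 63.16%


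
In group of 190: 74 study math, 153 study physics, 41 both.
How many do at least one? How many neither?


|A∪B| = 74+153-41 = 186
Neither = 190-186 = 4

At least one: 186; Neither: 4


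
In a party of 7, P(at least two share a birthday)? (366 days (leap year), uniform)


P(all different) = Π(366-i)/366 for i=0..6
= 0.943914
P(match) = 1 - 0.943914 = 0.056086

P ≈ 0.0561 ≈ 5.61%


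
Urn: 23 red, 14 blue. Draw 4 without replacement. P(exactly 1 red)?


Hypergeometric: C(23,1)×C(14,3)/C(37,4)
= 23×364/66045 = 1196/9435

P(X=1) = 1196/9435 ≈ 12.68%


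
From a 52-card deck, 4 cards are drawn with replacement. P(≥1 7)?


P(not a 7) = 48/52 = 12/13
P(none in 4 draws) = (12/13)^4 = 20736/28561
P(≥1 7) = 1 - 20736/28561 = 7825/28561

P = 7825/28561 ≈ 27.40%


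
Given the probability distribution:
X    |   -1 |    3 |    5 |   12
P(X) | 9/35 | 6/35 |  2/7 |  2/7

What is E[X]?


E[X] = Σ x·P(X=x)
= (-1)×(9/35) + (3)×(6/35) + (5)×(2/7) + (12)×(2/7)
= 179/35

E[X] = 179/35


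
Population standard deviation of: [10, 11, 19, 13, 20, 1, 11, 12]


Mean = 97/8
  (10-97/8)²=289/64
  (11-97/8)²=81/64
  (19-97/8)²=3025/64
  (13-97/8)²=49/64
  (20-97/8)²=3969/64
  (1-97/8)²=7921/64
  (11-97/8)²=81/64
  (12-97/8)²=1/64
Σ(x-μ)² = 1927/8
σ² = (1927/8)/8 = 1927/64

σ = √(1927/64) ≈ 5.4872


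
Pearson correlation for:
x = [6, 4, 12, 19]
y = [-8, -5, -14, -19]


n=4, Σx=41, Σy=-46, Σxy=-597, Σx²=557, Σy²=646
r = (4×(-597) - 41×(-46))/√((4×557 - 41²)(4×646 - (-46)²))
= -502/√(547×468) = -502/√255996 ≈ -502/505.9605 ≈ -0.9922

r ≈ -0.9922


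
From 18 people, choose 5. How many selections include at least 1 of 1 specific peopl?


Complement: C(18,5) - C(17,5) = 8568 - 6188 = 2380

2380


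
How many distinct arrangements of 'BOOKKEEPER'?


Letters: 10, freq: {'B': 1, 'O': 2, 'K': 2, 'E': 3, 'P': 1, 'R': 1}
10!/(1!×2!×2!×3!×1!×1!) = 3628800/24 = 151200

151200


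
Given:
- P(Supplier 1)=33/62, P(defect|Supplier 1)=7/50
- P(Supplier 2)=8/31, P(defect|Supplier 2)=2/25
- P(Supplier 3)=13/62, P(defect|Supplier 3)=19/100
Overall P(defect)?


P(B) = Σ P(B|Aᵢ)×P(Aᵢ)
  7/50×33/62 = 231/3100
  2/25×8/31 = 16/775
  19/100×13/62 = 247/6200
Sum = 27/200

P(defect) = 27/200 ≈ 13.50%


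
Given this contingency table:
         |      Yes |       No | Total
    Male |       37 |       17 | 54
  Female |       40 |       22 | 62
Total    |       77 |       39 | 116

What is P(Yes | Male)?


P(Yes | Male) = 37/(37+17) = 37/54

P(Yes|Male) = 37/54 ≈ 68.52%


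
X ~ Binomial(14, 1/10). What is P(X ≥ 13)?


P(X ≥ 13) = Σ P(X=i) for i=13..14
P(X=13) = 63/50000000000000
P(X=14) = 1/100000000000000
Sum = 127/100000000000000

P(X ≥ 13) = 127/100000000000000 ≈ 0.00%


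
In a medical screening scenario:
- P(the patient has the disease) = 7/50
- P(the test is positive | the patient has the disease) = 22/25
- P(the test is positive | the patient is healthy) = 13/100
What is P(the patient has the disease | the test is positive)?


Using Bayes' theorem:
P(A|B) = P(B|A)·P(A) / P(B)

P(the test is positive) = 22/25 × 7/50 + 13/100 × 43/50
= 77/625 + 559/5000 = 47/200

P(the patient has the disease|the test is positive) = (77/625) / (47/200) = 616/1175

P(the patient has the disease|the test is positive) = 616/1175 ≈ 52.43%


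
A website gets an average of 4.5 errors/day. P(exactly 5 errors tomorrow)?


Poisson(λ=4.5): P(X=5) = e^(-λ)×λ^k/k!
= e^(-4.5) × 4.5^5 / 5!
≈ 0.01110899654 × 1845.28125 / 120 ≈ 0.170827

P(X=5) ≈ 0.170827 ≈ 17.08%


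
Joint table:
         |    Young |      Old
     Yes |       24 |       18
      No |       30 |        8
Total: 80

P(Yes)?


P(Yes) = (24+18)/80 = 42/80 = 21/40

P(Yes) = 21/40 ≈ 52.50%


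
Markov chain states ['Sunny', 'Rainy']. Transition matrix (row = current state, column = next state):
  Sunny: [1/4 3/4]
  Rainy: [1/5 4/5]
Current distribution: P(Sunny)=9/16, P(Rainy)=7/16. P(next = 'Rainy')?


P(next=Rainy) = Σᵢ P(now=i)×P(i→Rainy)
= 9/16×3/4 + 7/16×4/5
= 27/64 + 7/20 = 247/320

P = 247/320 ≈ 0.7719


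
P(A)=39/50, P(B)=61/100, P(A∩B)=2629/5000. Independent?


P(A)×P(B) = 2379/5000
P(A∩B) = 2629/5000
Not equal → NOT independent

No, not independent


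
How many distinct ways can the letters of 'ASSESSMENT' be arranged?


Letters: 10, freq: {'A': 1, 'S': 4, 'E': 2, 'M': 1, 'N': 1, 'T': 1}
10!/(1!×4!×2!×1!×1!×1!) = 3628800/48 = 75600

75600


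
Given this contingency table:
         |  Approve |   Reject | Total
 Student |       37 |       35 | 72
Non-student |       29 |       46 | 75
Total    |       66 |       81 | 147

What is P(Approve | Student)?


P(Approve | Student) = 37/(37+35) = 37/72

P(Approve|Student) = 37/72 ≈ 51.39%


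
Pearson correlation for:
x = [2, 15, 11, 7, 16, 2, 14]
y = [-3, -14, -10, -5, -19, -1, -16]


n=7, Σx=67, Σy=-68, Σxy=-891, Σx²=855, Σy²=948
r = (7×(-891) - 67×(-68))/√((7×855 - 67²)(7×948 - (-68)²))
= -1681/√(1496×2012) = -1681/√3009952 ≈ -1681/1734.9213 ≈ -0.9689

r ≈ -0.9689


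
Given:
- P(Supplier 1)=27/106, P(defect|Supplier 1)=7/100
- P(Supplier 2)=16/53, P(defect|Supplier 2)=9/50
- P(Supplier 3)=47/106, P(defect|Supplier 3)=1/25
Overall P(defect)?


P(B) = Σ P(B|Aᵢ)×P(Aᵢ)
  7/100×27/106 = 189/10600
  9/50×16/53 = 72/1325
  1/25×47/106 = 47/2650
Sum = 953/10600

P(defect) = 953/10600 ≈ 8.99%


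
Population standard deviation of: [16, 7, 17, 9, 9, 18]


Mean = 76/6 = 38/3
  (16-38/3)²=100/9
  (7-38/3)²=289/9
  (17-38/3)²=169/9
  (9-38/3)²=121/9
  (9-38/3)²=121/9
  (18-38/3)²=256/9
Σ(x-μ)² = 352/3
σ² = (352/3)/6 = 176/9

σ = √(176/9) ≈ 4.4222


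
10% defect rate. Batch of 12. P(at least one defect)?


P(all good) = (9/10)^12 = 282429536481/1000000000000
P(≥1 defect) = 717570463519/1000000000000

P = 717570463519/1000000000000 ≈ 71.76%


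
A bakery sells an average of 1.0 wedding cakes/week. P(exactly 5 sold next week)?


Poisson(λ=1.0): P(X=5) = e^(-λ)×λ^k/k!
= e^(-1.0) × 1.0^5 / 5!
≈ 0.3678794412 × 1 / 120 ≈ 0.003066

P(X=5) ≈ 0.003066 ≈ 0.31%


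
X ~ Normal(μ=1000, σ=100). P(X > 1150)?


z = (1150-1000)/100 = 1.5
P(X > 1150) = 1 - P(Z ≤ 1.5) = 1 - 0.9332 = 0.0668

P(X > 1150) ≈ 0.0668


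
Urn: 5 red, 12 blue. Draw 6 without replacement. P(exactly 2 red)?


Hypergeometric: C(5,2)×C(12,4)/C(17,6)
= 10×495/12376 = 2475/6188

P(X=2) = 2475/6188 ≈ 40.00%


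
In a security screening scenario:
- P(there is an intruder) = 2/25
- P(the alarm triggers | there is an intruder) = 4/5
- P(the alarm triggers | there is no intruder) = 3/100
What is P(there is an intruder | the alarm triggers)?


Using Bayes' theorem:
P(A|B) = P(B|A)·P(A) / P(B)

P(the alarm triggers) = 4/5 × 2/25 + 3/100 × 23/25
= 8/125 + 69/2500 = 229/2500

P(there is an intruder|the alarm triggers) = (8/125) / (229/2500) = 160/229

P(there is an intruder|the alarm triggers) = 160/229 ≈ 69.87%


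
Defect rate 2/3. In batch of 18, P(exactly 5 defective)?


Binomial: P(X=5) = C(18,5)×p^5×(1-p)^13
= 8568 × 32/243 × 1/1594323 = 30464/43046721

P(X=5) = 30464/43046721 ≈ 0.07%


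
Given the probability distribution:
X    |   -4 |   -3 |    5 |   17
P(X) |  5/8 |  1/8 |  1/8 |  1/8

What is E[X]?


E[X] = Σ x·P(X=x)
= (-4)×(5/8) + (-3)×(1/8) + (5)×(1/8) + (17)×(1/8)
= -1/8

E[X] = -1/8


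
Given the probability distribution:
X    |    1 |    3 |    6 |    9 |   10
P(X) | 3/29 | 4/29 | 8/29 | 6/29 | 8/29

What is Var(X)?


E[X] = 197/29
E[X²] = 1613/29
Var(X) = E[X²] - (E[X])² = 1613/29 - 38809/841 = 7968/841

Var(X) = 7968/841 ≈ 9.4744
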